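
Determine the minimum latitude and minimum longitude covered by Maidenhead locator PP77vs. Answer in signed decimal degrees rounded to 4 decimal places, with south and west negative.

Field P=15, P=15: +15·20° lon, +15·10° lat → SW at lon 120°, lat 60°.
Square 7, 7: +7·2° lon, +7·1° lat → SW at lon 134°, lat 67°.
Subsquare v=21, s=18: +21·0.0833333° lon, +18·0.0416667° lat → SW at lon 135.75°, lat 67.75°.
latitude 67.7500, longitude 135.7500.

67.7500, 135.7500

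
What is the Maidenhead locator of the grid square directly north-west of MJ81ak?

Longitude subsquare a = 0; −1 → -1, wraps to 23 = x, carry into square.
Longitude square 8; −1 → 7.
Latitude subsquare k = 10; +1 → 11 = l.

MJ71xl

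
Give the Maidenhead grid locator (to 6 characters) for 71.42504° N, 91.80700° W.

EQ41ck

Add 180° to longitude and 90° to latitude: 88.1930, 161.4250.
Field (20°×10°, letters A–R): lon ⌊88.1930/20⌋ = 4 → E; lat ⌊161.4250/10⌋ = 16 → Q.
Square (2°×1°, digits 0–9): lon ⌊8.1930/2⌋ = 4; lat ⌊1.4250/1⌋ = 1.
Subsquare (5′×2.5′, letters a–x): lon ⌊0.1930/0.0833333⌋ = 2 → c; lat ⌊0.4250/0.0416667⌋ = 10 → k.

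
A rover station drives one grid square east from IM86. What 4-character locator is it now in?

Longitude square 8; +1 → 9.
The latitude characters are unchanged.

IM96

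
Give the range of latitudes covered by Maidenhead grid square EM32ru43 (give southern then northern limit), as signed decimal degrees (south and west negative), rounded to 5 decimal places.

Field E=4, M=12: +4·20° lon, +12·10° lat → SW at lon -100°, lat 30°.
Square 3, 2: +3·2° lon, +2·1° lat → SW at lon -94°, lat 32°.
Subsquare r=17, u=20: +17·0.0833333° lon, +20·0.0416667° lat → SW at lon -92.5833°, lat 32.8333°.
Extended square 4, 3: +4·0.00833333° lon, +3·0.00416667° lat → SW at lon -92.55°, lat 32.8458°.
Cell spans 0.00833333° lon × 0.00416667° lat.
south 32.84583, north 32.85000.

32.84583, 32.85000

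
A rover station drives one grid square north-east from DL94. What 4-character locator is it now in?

EL05

Longitude square 9; +1 → 10, wraps to 0, carry into field.
Longitude field D = 3; +1 → 4 = E.
Latitude square 4; +1 → 5.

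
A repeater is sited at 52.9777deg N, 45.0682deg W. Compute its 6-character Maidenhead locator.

GO72lx

Offset from 180°W / 90°S: lon 134.9318°, lat 142.9777°.
Field (20°×10°, letters A–R): lon ⌊134.9318/20⌋ = 6 → G; lat ⌊142.9777/10⌋ = 14 → O.
Square (2°×1°, digits 0–9): lon ⌊14.9318/2⌋ = 7; lat ⌊2.9777/1⌋ = 2.
Subsquare (5′×2.5′, letters a–x): lon ⌊0.9318/0.0833333⌋ = 11 → l; lat ⌊0.9777/0.0416667⌋ = 23 → x.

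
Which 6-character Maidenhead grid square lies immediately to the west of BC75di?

Longitude subsquare d = 3; −1 → 2 = c.
The latitude characters are unchanged.

BC75ci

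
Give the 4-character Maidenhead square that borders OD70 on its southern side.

OC79

Latitude square 0; −1 → -1, wraps to 9, carry into field.
Latitude field D = 3; −1 → 2 = C.
The longitude characters are unchanged.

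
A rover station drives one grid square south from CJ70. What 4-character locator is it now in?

CI79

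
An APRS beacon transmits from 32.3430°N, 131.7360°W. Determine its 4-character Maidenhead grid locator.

Add 180° to longitude and 90° to latitude: 48.26, 122.34.
Field: 48.26/20 → 2 → C, 122.34/10 → 12 → M; chars CM.
Square: 8.26/2 → 4, 2.34/1 → 2; chars 42.

CM42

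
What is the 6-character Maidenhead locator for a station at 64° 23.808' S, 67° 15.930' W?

FC65io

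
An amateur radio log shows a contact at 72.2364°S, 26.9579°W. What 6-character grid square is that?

HB67ms

Add 180° to longitude and 90° to latitude: 153.0421, 17.7636.
Field: 153.0421/20 → 7 → H, 17.7636/10 → 1 → B; chars HB.
Square: 13.0421/2 → 6, 7.7636/1 → 7; chars 67.
Subsquare: 1.0421/0.0833333 → 12 → m, 0.7636/0.0416667 → 18 → s; chars ms.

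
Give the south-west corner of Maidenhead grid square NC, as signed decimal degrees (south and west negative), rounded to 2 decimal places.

Field N=13, C=2: +13·20° lon, +2·10° lat → SW at lon 80°, lat -70°.
latitude -70.00, longitude 80.00.

-70.00, 80.00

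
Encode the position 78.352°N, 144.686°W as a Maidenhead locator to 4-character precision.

BQ78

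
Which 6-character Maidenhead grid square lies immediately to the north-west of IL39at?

Longitude subsquare a = 0; −1 → -1, wraps to 23 = x, carry into square.
Longitude square 3; −1 → 2.
Latitude subsquare t = 19; +1 → 20 = u.

IL29xu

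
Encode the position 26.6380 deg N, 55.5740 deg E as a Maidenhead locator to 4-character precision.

Shift to the Maidenhead origin (180°W, 90°S): lon 235.57, lat 116.64.
Field: lon ⌊235.57/20⌋ = 11 → L; lat ⌊116.64/10⌋ = 11 → L.
Square: lon ⌊15.57/2⌋ = 7; lat ⌊6.64/1⌋ = 6.

LL76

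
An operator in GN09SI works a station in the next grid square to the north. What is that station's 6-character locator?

Latitude subsquare i = 8; +1 → 9 = j.
The longitude characters are unchanged.

GN09sj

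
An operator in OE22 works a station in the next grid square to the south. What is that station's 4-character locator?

OE21

Latitude square 2; −1 → 1.
The longitude characters are unchanged.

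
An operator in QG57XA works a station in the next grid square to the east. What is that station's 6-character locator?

QG67aa

Longitude subsquare x = 23; +1 → 24, wraps to 0 = a, carry into square.
Longitude square 5; +1 → 6.
The latitude characters are unchanged.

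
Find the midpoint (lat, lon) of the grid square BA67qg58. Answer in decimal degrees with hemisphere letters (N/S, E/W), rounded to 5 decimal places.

82.71458° S, 146.62083° W

Field B=1, A=0: +1·20° lon, +0·10° lat → SW at lon -160°, lat -90°.
Square 6, 7: +6·2° lon, +7·1° lat → SW at lon -148°, lat -83°.
Subsquare q=16, g=6: +16·0.0833333° lon, +6·0.0416667° lat → SW at lon -146.667°, lat -82.75°.
Extended square 5, 8: +5·0.00833333° lon, +8·0.00416667° lat → SW at lon -146.625°, lat -82.7167°.
Cell spans 0.00833333° lon × 0.00416667° lat. Centre is SW corner plus half of each.
latitude 82.71458° S, longitude 146.62083° W.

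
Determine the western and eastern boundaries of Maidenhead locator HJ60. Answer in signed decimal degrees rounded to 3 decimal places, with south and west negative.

Field H=7, J=9: +7·20° lon, +9·10° lat → SW at lon -40°, lat 0°.
Square 6, 0: +6·2° lon, +0·1° lat → SW at lon -28°, lat 0°.
Cell spans 2° lon × 1° lat.
west -28.000, east -26.000.

-28.000, -26.000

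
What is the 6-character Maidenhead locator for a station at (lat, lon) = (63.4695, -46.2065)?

GP63vl

Offset from 180°W / 90°S: lon 133.7935°, lat 153.4695°.
Field (20°×10°, letters A–R): 133.7935/20 → 6 → G, 153.4695/10 → 15 → P; chars GP.
Square (2°×1°, digits 0–9): 13.7935/2 → 6, 3.4695/1 → 3; chars 63.
Subsquare (5′×2.5′, letters a–x): 1.7935/0.0833333 → 21 → v, 0.4695/0.0416667 → 11 → l; chars vl.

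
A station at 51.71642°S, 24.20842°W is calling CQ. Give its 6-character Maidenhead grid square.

Offset from 180°W / 90°S: lon 155.7916°, lat 38.2836°.
Field: lon ⌊155.7916/20⌋ = 7 → H; lat ⌊38.2836/10⌋ = 3 → D.
Square: lon ⌊15.7916/2⌋ = 7; lat ⌊8.2836/1⌋ = 8.
Subsquare: lon ⌊1.7916/0.0833333⌋ = 21 → v; lat ⌊0.2836/0.0416667⌋ = 6 → g.

HD78vg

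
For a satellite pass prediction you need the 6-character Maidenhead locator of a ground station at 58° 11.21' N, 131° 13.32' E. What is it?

PO58oe

Add 180° to longitude and 90° to latitude: 311.2220, 148.1868.
Field: lon ⌊311.2220/20⌋ = 15 → P; lat ⌊148.1868/10⌋ = 14 → O.
Square: lon ⌊11.2220/2⌋ = 5; lat ⌊8.1868/1⌋ = 8.
Subsquare: lon ⌊1.2220/0.0833333⌋ = 14 → o; lat ⌊0.1868/0.0416667⌋ = 4 → e.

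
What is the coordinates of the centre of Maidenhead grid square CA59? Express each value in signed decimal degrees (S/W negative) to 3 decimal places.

Field C=2, A=0: +2·20° lon, +0·10° lat → SW at lon -140°, lat -90°.
Square 5, 9: +5·2° lon, +9·1° lat → SW at lon -130°, lat -81°.
Cell spans 2° lon × 1° lat. Centre is SW corner plus half of each.
latitude -80.500, longitude -129.000.

-80.500, -129.000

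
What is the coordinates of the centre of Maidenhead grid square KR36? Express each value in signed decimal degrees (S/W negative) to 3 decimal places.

86.500, 27.000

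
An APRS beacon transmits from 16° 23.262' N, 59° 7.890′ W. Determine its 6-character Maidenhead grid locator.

Add 180° to longitude and 90° to latitude: 120.8685, 106.3877.
Field: lon ⌊120.8685/20⌋ = 6 → G; lat ⌊106.3877/10⌋ = 10 → K.
Square: lon ⌊0.8685/2⌋ = 0; lat ⌊6.3877/1⌋ = 6.
Subsquare: lon ⌊0.8685/0.0833333⌋ = 10 → k; lat ⌊0.3877/0.0416667⌋ = 9 → j.

GK06kj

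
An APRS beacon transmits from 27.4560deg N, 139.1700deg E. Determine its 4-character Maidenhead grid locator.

PL97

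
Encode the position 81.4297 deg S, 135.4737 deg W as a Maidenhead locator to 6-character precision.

CA28gn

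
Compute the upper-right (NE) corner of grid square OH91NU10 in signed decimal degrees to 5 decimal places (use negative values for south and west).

Field O=14, H=7: +14·20° lon, +7·10° lat → SW at lon 100°, lat -20°.
Square 9, 1: +9·2° lon, +1·1° lat → SW at lon 118°, lat -19°.
Subsquare n=13, u=20: +13·0.0833333° lon, +20·0.0416667° lat → SW at lon 119.083°, lat -18.1667°.
Extended square 1, 0: +1·0.00833333° lon, +0·0.00416667° lat → SW at lon 119.092°, lat -18.1667°.
Cell spans 0.00833333° lon × 0.00416667° lat. NE corner is SW corner plus one full cell.
latitude -18.16250, longitude 119.10000.

-18.16250, 119.10000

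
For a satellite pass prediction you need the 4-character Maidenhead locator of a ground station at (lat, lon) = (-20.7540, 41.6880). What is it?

Shift to the Maidenhead origin (180°W, 90°S): lon 221.69, lat 69.25.
Field: 221.69/20 → 11 → L, 69.25/10 → 6 → G; chars LG.
Square: 1.69/2 → 0, 9.25/1 → 9; chars 09.

LG09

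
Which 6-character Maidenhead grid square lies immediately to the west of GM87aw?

GM77xw

Longitude subsquare a = 0; −1 → -1, wraps to 23 = x, carry into square.
Longitude square 8; −1 → 7.
The latitude characters are unchanged.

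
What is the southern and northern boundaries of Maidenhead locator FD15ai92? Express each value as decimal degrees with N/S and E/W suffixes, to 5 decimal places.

Field F=5, D=3: +5·20° lon, +3·10° lat → SW at lon -80°, lat -60°.
Square 1, 5: +1·2° lon, +5·1° lat → SW at lon -78°, lat -55°.
Subsquare a=0, i=8: +0·0.0833333° lon, +8·0.0416667° lat → SW at lon -78°, lat -54.6667°.
Extended square 9, 2: +9·0.00833333° lon, +2·0.00416667° lat → SW at lon -77.925°, lat -54.6583°.
Cell spans 0.00833333° lon × 0.00416667° lat.
south 54.65833° S, north 54.65417° S.

54.65833° S, 54.65417° S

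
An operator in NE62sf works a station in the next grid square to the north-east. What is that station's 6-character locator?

NE62tg

Longitude subsquare s = 18; +1 → 19 = t.
Latitude subsquare f = 5; +1 → 6 = g.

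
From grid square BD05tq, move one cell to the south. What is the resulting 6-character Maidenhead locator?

BD05tp

Latitude subsquare q = 16; −1 → 15 = p.
The longitude characters are unchanged.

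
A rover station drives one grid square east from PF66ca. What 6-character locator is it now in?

PF66da

Longitude subsquare c = 2; +1 → 3 = d.
The latitude characters are unchanged.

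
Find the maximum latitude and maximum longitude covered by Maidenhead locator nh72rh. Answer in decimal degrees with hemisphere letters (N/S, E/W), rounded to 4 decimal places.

17.6667° S, 95.5000° E

Field N=13, H=7: +13·20° lon, +7·10° lat → SW at lon 80°, lat -20°.
Square 7, 2: +7·2° lon, +2·1° lat → SW at lon 94°, lat -18°.
Subsquare r=17, h=7: +17·0.0833333° lon, +7·0.0416667° lat → SW at lon 95.4167°, lat -17.7083°.
Cell spans 0.0833333° lon × 0.0416667° lat. NE corner is SW corner plus one full cell.
latitude 17.6667° S, longitude 95.5000° E.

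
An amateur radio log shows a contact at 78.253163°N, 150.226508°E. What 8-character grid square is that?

QQ58cg70

Offset from 180°W / 90°S: lon 330.22651°, lat 168.25316°.
Field (20°×10°, letters A–R): 330.22651/20 → 16 → Q, 168.25316/10 → 16 → Q; chars QQ.
Square (2°×1°, digits 0–9): 10.22651/2 → 5, 8.25316/1 → 8; chars 58.
Subsquare (5′×2.5′, letters a–x): 0.22651/0.0833333 → 2 → c, 0.25316/0.0416667 → 6 → g; chars cg.
Extended square (30″×15″, digits 0–9): 0.05984/0.00833333 → 7, 0.00316/0.00416667 → 0; chars 70.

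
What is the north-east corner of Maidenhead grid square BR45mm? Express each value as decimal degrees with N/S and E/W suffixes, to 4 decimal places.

85.5417° N, 150.9167° W

Field B=1, R=17: +1·20° lon, +17·10° lat → SW at lon -160°, lat 80°.
Square 4, 5: +4·2° lon, +5·1° lat → SW at lon -152°, lat 85°.
Subsquare m=12, m=12: +12·0.0833333° lon, +12·0.0416667° lat → SW at lon -151°, lat 85.5°.
Cell spans 0.0833333° lon × 0.0416667° lat. NE corner is SW corner plus one full cell.
latitude 85.5417° N, longitude 150.9167° W.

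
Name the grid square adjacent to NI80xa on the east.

NI90aa

Longitude subsquare x = 23; +1 → 24, wraps to 0 = a, carry into square.
Longitude square 8; +1 → 9.
The latitude characters are unchanged.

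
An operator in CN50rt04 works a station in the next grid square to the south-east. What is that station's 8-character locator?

CN50rt13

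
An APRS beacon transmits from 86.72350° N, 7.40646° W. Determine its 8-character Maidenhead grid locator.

IR66hr13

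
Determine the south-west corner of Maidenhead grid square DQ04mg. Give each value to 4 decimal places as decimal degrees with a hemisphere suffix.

74.2500° N, 119.0000° W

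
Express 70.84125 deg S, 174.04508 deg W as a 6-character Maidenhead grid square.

Add 180° to longitude and 90° to latitude: 5.9549, 19.1587.
Field: lon ⌊5.9549/20⌋ = 0 → A; lat ⌊19.1587/10⌋ = 1 → B.
Square: lon ⌊5.9549/2⌋ = 2; lat ⌊9.1587/1⌋ = 9.
Subsquare: lon ⌊1.9549/0.0833333⌋ = 23 → x; lat ⌊0.1587/0.0416667⌋ = 3 → d.

AB29xd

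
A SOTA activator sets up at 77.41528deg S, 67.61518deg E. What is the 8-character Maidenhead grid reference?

MB32to30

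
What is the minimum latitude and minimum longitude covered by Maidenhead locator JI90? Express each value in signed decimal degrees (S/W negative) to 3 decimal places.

-10.000, 18.000

Field J=9, I=8: +9·20° lon, +8·10° lat → SW at lon 0°, lat -10°.
Square 9, 0: +9·2° lon, +0·1° lat → SW at lon 18°, lat -10°.
latitude -10.000, longitude 18.000.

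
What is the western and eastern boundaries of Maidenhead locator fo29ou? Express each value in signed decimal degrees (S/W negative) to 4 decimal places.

-74.8333, -74.7500

Field F=5, O=14: +5·20° lon, +14·10° lat → SW at lon -80°, lat 50°.
Square 2, 9: +2·2° lon, +9·1° lat → SW at lon -76°, lat 59°.
Subsquare o=14, u=20: +14·0.0833333° lon, +20·0.0416667° lat → SW at lon -74.8333°, lat 59.8333°.
Cell spans 0.0833333° lon × 0.0416667° lat.
west -74.8333, east -74.7500.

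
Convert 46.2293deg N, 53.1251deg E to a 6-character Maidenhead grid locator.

Add 180° to longitude and 90° to latitude: 233.1251, 136.2293.
Field: 233.1251/20 → 11 → L, 136.2293/10 → 13 → N; chars LN.
Square: 13.1251/2 → 6, 6.2293/1 → 6; chars 66.
Subsquare: 1.1251/0.0833333 → 13 → n, 0.2293/0.0416667 → 5 → f; chars nf.

LN66nf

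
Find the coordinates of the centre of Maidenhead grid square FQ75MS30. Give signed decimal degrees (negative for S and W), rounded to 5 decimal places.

75.75208, -64.97083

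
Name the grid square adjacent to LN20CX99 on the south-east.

Longitude extended square 9; +1 → 10, wraps to 0, carry into subsquare.
Longitude subsquare c = 2; +1 → 3 = d.
Latitude extended square 9; −1 → 8.

LN20dx08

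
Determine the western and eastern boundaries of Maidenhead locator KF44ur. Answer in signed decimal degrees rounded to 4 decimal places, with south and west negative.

Field K=10, F=5: +10·20° lon, +5·10° lat → SW at lon 20°, lat -40°.
Square 4, 4: +4·2° lon, +4·1° lat → SW at lon 28°, lat -36°.
Subsquare u=20, r=17: +20·0.0833333° lon, +17·0.0416667° lat → SW at lon 29.6667°, lat -35.2917°.
Cell spans 0.0833333° lon × 0.0416667° lat.
west 29.6667, east 29.7500.

29.6667, 29.7500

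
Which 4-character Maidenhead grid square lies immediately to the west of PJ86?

PJ76

Longitude square 8; −1 → 7.
The latitude characters are unchanged.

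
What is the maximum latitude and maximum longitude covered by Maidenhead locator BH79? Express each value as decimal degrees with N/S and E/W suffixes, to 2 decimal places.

Field B=1, H=7: +1·20° lon, +7·10° lat → SW at lon -160°, lat -20°.
Square 7, 9: +7·2° lon, +9·1° lat → SW at lon -146°, lat -11°.
Cell spans 2° lon × 1° lat. NE corner is SW corner plus one full cell.
latitude 10.00° S, longitude 144.00° W.

10.00° S, 144.00° W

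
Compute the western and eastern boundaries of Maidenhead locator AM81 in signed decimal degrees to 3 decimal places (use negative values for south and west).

Field A=0, M=12: +0·20° lon, +12·10° lat → SW at lon -180°, lat 30°.
Square 8, 1: +8·2° lon, +1·1° lat → SW at lon -164°, lat 31°.
Cell spans 2° lon × 1° lat.
west -164.000, east -162.000.

-164.000, -162.000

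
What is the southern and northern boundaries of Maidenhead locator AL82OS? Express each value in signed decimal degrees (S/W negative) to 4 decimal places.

22.7500, 22.7917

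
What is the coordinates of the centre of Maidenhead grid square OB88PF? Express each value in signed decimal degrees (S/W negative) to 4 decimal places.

-71.7708, 117.2917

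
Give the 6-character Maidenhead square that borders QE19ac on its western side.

Longitude subsquare a = 0; −1 → -1, wraps to 23 = x, carry into square.
Longitude square 1; −1 → 0.
The latitude characters are unchanged.

QE09xc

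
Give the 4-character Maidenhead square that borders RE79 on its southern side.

RE78

Latitude square 9; −1 → 8.
The longitude characters are unchanged.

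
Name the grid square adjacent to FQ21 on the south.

Latitude square 1; −1 → 0.
The longitude characters are unchanged.

FQ20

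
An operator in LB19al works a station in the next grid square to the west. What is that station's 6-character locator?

Longitude subsquare a = 0; −1 → -1, wraps to 23 = x, carry into square.
Longitude square 1; −1 → 0.
The latitude characters are unchanged.

LB09xl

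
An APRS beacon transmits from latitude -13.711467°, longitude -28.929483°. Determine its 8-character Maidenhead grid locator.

Shift to the Maidenhead origin (180°W, 90°S): lon 151.07052, lat 76.28853.
Field (20°×10°, letters A–R): lon ⌊151.07052/20⌋ = 7 → H; lat ⌊76.28853/10⌋ = 7 → H.
Square (2°×1°, digits 0–9): lon ⌊11.07052/2⌋ = 5; lat ⌊6.28853/1⌋ = 6.
Subsquare (5′×2.5′, letters a–x): lon ⌊1.07052/0.0833333⌋ = 12 → m; lat ⌊0.28853/0.0416667⌋ = 6 → g.
Extended square (30″×15″, digits 0–9): lon ⌊0.07052/0.00833333⌋ = 8; lat ⌊0.03853/0.00416667⌋ = 9.

HH56mg89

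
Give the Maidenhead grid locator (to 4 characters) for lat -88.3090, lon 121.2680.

PA01

Offset from 180°W / 90°S: lon 301.27°, lat 1.69°.
Field: lon ⌊301.27/20⌋ = 15 → P; lat ⌊1.69/10⌋ = 0 → A.
Square: lon ⌊1.27/2⌋ = 0; lat ⌊1.69/1⌋ = 1.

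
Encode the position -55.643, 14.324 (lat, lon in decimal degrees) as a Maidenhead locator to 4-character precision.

JD74

Offset from 180°W / 90°S: lon 194.32°, lat 34.36°.
Field: lon ⌊194.32/20⌋ = 9 → J; lat ⌊34.36/10⌋ = 3 → D.
Square: lon ⌊14.32/2⌋ = 7; lat ⌊4.36/1⌋ = 4.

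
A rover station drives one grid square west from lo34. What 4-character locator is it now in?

LO24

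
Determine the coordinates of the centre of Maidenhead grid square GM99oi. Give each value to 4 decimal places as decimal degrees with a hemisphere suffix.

Field G=6, M=12: +6·20° lon, +12·10° lat → SW at lon -60°, lat 30°.
Square 9, 9: +9·2° lon, +9·1° lat → SW at lon -42°, lat 39°.
Subsquare o=14, i=8: +14·0.0833333° lon, +8·0.0416667° lat → SW at lon -40.8333°, lat 39.3333°.
Cell spans 0.0833333° lon × 0.0416667° lat. Centre is SW corner plus half of each.
latitude 39.3542° N, longitude 40.7917° W.

39.3542° N, 40.7917° W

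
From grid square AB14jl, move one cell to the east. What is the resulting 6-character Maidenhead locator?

AB14kl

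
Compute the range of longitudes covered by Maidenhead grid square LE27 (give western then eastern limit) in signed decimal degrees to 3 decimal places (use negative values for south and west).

Field L=11, E=4: +11·20° lon, +4·10° lat → SW at lon 40°, lat -50°.
Square 2, 7: +2·2° lon, +7·1° lat → SW at lon 44°, lat -43°.
Cell spans 2° lon × 1° lat.
west 44.000, east 46.000.

44.000, 46.000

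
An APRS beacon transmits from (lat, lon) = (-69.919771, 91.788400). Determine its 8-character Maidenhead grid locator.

NC50vb49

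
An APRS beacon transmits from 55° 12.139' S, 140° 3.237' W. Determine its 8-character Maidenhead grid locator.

Shift to the Maidenhead origin (180°W, 90°S): lon 39.94605, lat 34.79768.
Field (20°×10°, letters A–R): lon ⌊39.94605/20⌋ = 1 → B; lat ⌊34.79768/10⌋ = 3 → D.
Square (2°×1°, digits 0–9): lon ⌊19.94605/2⌋ = 9; lat ⌊4.79768/1⌋ = 4.
Subsquare (5′×2.5′, letters a–x): lon ⌊1.94605/0.0833333⌋ = 23 → x; lat ⌊0.79768/0.0416667⌋ = 19 → t.
Extended square (30″×15″, digits 0–9): lon ⌊0.02938/0.00833333⌋ = 3; lat ⌊0.00602/0.00416667⌋ = 1.

BD94xt31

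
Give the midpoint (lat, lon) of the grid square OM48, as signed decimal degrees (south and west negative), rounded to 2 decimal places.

Field O=14, M=12: +14·20° lon, +12·10° lat → SW at lon 100°, lat 30°.
Square 4, 8: +4·2° lon, +8·1° lat → SW at lon 108°, lat 38°.
Cell spans 2° lon × 1° lat. Centre is SW corner plus half of each.
latitude 38.50, longitude 109.00.

38.50, 109.00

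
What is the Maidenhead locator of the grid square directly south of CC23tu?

CC23tt

Latitude subsquare u = 20; −1 → 19 = t.
The longitude characters are unchanged.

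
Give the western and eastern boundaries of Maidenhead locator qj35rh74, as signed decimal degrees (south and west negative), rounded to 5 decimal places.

Field Q=16, J=9: +16·20° lon, +9·10° lat → SW at lon 140°, lat 0°.
Square 3, 5: +3·2° lon, +5·1° lat → SW at lon 146°, lat 5°.
Subsquare r=17, h=7: +17·0.0833333° lon, +7·0.0416667° lat → SW at lon 147.417°, lat 5.29167°.
Extended square 7, 4: +7·0.00833333° lon, +4·0.00416667° lat → SW at lon 147.475°, lat 5.30833°.
Cell spans 0.00833333° lon × 0.00416667° lat.
west 147.47500, east 147.48333.

147.47500, 147.48333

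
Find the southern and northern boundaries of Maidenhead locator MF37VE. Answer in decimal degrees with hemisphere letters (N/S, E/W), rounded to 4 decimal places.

Field M=12, F=5: +12·20° lon, +5·10° lat → SW at lon 60°, lat -40°.
Square 3, 7: +3·2° lon, +7·1° lat → SW at lon 66°, lat -33°.
Subsquare v=21, e=4: +21·0.0833333° lon, +4·0.0416667° lat → SW at lon 67.75°, lat -32.8333°.
Cell spans 0.0833333° lon × 0.0416667° lat.
south 32.8333° S, north 32.7917° S.

32.8333° S, 32.7917° S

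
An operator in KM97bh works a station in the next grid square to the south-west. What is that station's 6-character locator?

KM97ag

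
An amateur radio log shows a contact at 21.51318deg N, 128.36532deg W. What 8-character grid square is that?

CL51tm63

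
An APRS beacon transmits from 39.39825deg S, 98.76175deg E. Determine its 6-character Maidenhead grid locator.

NF90jo

Add 180° to longitude and 90° to latitude: 278.7618, 50.6018.
Field: 278.7618/20 → 13 → N, 50.6018/10 → 5 → F; chars NF.
Square: 18.7618/2 → 9, 0.6018/1 → 0; chars 90.
Subsquare: 0.7618/0.0833333 → 9 → j, 0.6018/0.0416667 → 14 → o; chars jo.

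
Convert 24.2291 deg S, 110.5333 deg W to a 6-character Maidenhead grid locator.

DG45rs

Offset from 180°W / 90°S: lon 69.4667°, lat 65.7709°.
Field: 69.4667/20 → 3 → D, 65.7709/10 → 6 → G; chars DG.
Square: 9.4667/2 → 4, 5.7709/1 → 5; chars 45.
Subsquare: 1.4667/0.0833333 → 17 → r, 0.7709/0.0416667 → 18 → s; chars rs.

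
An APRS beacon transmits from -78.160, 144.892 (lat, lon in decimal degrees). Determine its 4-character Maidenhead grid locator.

QB21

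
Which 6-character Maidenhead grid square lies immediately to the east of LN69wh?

LN69xh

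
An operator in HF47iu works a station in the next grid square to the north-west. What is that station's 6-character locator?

Longitude subsquare i = 8; −1 → 7 = h.
Latitude subsquare u = 20; +1 → 21 = v.

HF47hv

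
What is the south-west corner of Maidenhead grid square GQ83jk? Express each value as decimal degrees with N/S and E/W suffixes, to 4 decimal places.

Field G=6, Q=16: +6·20° lon, +16·10° lat → SW at lon -60°, lat 70°.
Square 8, 3: +8·2° lon, +3·1° lat → SW at lon -44°, lat 73°.
Subsquare j=9, k=10: +9·0.0833333° lon, +10·0.0416667° lat → SW at lon -43.25°, lat 73.4167°.
latitude 73.4167° N, longitude 43.2500° W.

73.4167° N, 43.2500° W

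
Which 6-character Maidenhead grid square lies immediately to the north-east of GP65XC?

GP75ad

Longitude subsquare x = 23; +1 → 24, wraps to 0 = a, carry into square.
Longitude square 6; +1 → 7.
Latitude subsquare c = 2; +1 → 3 = d.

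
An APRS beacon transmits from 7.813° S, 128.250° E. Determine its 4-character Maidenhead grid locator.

Add 180° to longitude and 90° to latitude: 308.25, 82.19.
Field (20°×10°, letters A–R): 308.25/20 → 15 → P, 82.19/10 → 8 → I; chars PI.
Square (2°×1°, digits 0–9): 8.25/2 → 4, 2.19/1 → 2; chars 42.

PI42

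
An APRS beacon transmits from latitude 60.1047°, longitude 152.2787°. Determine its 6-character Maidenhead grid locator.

Offset from 180°W / 90°S: lon 332.2787°, lat 150.1047°.
Field: 332.2787/20 → 16 → Q, 150.1047/10 → 15 → P; chars QP.
Square: 12.2787/2 → 6, 0.1047/1 → 0; chars 60.
Subsquare: 0.2787/0.0833333 → 3 → d, 0.1047/0.0416667 → 2 → c; chars dc.

QP60dc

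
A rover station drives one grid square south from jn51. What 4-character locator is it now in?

JN50

Latitude square 1; −1 → 0.
The longitude characters are unchanged.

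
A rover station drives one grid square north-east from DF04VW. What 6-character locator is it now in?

Longitude subsquare v = 21; +1 → 22 = w.
Latitude subsquare w = 22; +1 → 23 = x.

DF04wx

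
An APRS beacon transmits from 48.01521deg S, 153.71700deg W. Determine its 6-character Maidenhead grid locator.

Offset from 180°W / 90°S: lon 26.2830°, lat 41.9848°.
Field (20°×10°, letters A–R): lon ⌊26.2830/20⌋ = 1 → B; lat ⌊41.9848/10⌋ = 4 → E.
Square (2°×1°, digits 0–9): lon ⌊6.2830/2⌋ = 3; lat ⌊1.9848/1⌋ = 1.
Subsquare (5′×2.5′, letters a–x): lon ⌊0.2830/0.0833333⌋ = 3 → d; lat ⌊0.9848/0.0416667⌋ = 23 → x.

BE31dx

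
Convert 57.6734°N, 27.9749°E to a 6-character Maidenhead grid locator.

Add 180° to longitude and 90° to latitude: 207.9749, 147.6734.
Field (20°×10°, letters A–R): lon ⌊207.9749/20⌋ = 10 → K; lat ⌊147.6734/10⌋ = 14 → O.
Square (2°×1°, digits 0–9): lon ⌊7.9749/2⌋ = 3; lat ⌊7.6734/1⌋ = 7.
Subsquare (5′×2.5′, letters a–x): lon ⌊1.9749/0.0833333⌋ = 23 → x; lat ⌊0.6734/0.0416667⌋ = 16 → q.

KO37xq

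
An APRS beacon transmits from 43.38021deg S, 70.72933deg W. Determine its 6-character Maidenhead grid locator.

FE46po

Shift to the Maidenhead origin (180°W, 90°S): lon 109.2707, lat 46.6198.
Field: 109.2707/20 → 5 → F, 46.6198/10 → 4 → E; chars FE.
Square: 9.2707/2 → 4, 6.6198/1 → 6; chars 46.
Subsquare: 1.2707/0.0833333 → 15 → p, 0.6198/0.0416667 → 14 → o; chars po.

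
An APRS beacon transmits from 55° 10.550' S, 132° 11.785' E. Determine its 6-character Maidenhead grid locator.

Shift to the Maidenhead origin (180°W, 90°S): lon 312.1964, lat 34.8242.
Field (20°×10°, letters A–R): lon ⌊312.1964/20⌋ = 15 → P; lat ⌊34.8242/10⌋ = 3 → D.
Square (2°×1°, digits 0–9): lon ⌊12.1964/2⌋ = 6; lat ⌊4.8242/1⌋ = 4.
Subsquare (5′×2.5′, letters a–x): lon ⌊0.1964/0.0833333⌋ = 2 → c; lat ⌊0.8242/0.0416667⌋ = 19 → t.

PD64ct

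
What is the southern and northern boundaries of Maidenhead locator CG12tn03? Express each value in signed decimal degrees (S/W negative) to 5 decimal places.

-27.44583, -27.44167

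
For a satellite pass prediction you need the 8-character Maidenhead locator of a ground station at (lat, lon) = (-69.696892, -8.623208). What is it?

IC50qh52

Add 180° to longitude and 90° to latitude: 171.37679, 20.30311.
Field: lon ⌊171.37679/20⌋ = 8 → I; lat ⌊20.30311/10⌋ = 2 → C.
Square: lon ⌊11.37679/2⌋ = 5; lat ⌊0.30311/1⌋ = 0.
Subsquare: lon ⌊1.37679/0.0833333⌋ = 16 → q; lat ⌊0.30311/0.0416667⌋ = 7 → h.
Extended square: lon ⌊0.04346/0.00833333⌋ = 5; lat ⌊0.01144/0.00416667⌋ = 2.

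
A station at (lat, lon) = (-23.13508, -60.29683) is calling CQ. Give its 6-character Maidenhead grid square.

Shift to the Maidenhead origin (180°W, 90°S): lon 119.7032, lat 66.8649.
Field: lon ⌊119.7032/20⌋ = 5 → F; lat ⌊66.8649/10⌋ = 6 → G.
Square: lon ⌊19.7032/2⌋ = 9; lat ⌊6.8649/1⌋ = 6.
Subsquare: lon ⌊1.7032/0.0833333⌋ = 20 → u; lat ⌊0.8649/0.0416667⌋ = 20 → u.

FG96uu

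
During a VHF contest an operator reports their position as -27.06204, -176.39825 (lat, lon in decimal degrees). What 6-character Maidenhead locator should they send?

Add 180° to longitude and 90° to latitude: 3.6018, 62.9380.
Field: lon ⌊3.6018/20⌋ = 0 → A; lat ⌊62.9380/10⌋ = 6 → G.
Square: lon ⌊3.6018/2⌋ = 1; lat ⌊2.9380/1⌋ = 2.
Subsquare: lon ⌊1.6018/0.0833333⌋ = 19 → t; lat ⌊0.9380/0.0416667⌋ = 22 → w.

AG12tw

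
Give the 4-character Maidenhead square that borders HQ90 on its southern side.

HP99

Latitude square 0; −1 → -1, wraps to 9, carry into field.
Latitude field Q = 16; −1 → 15 = P.
The longitude characters are unchanged.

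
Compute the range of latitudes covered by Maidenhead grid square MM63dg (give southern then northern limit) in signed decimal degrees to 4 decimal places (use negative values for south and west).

33.2500, 33.2917

Field M=12, M=12: +12·20° lon, +12·10° lat → SW at lon 60°, lat 30°.
Square 6, 3: +6·2° lon, +3·1° lat → SW at lon 72°, lat 33°.
Subsquare d=3, g=6: +3·0.0833333° lon, +6·0.0416667° lat → SW at lon 72.25°, lat 33.25°.
Cell spans 0.0833333° lon × 0.0416667° lat.
south 33.2500, north 33.2917.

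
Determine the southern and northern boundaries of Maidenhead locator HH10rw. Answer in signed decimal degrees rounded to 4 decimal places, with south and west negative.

-19.0833, -19.0417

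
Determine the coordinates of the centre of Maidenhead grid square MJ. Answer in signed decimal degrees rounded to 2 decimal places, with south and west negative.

Field M=12, J=9: +12·20° lon, +9·10° lat → SW at lon 60°, lat 0°.
Cell spans 20° lon × 10° lat. Centre is SW corner plus half of each.
latitude 5.00, longitude 70.00.

5.00, 70.00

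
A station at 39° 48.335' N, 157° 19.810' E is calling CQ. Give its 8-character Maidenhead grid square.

QM89pt93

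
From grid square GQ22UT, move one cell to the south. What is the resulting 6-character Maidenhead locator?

Latitude subsquare t = 19; −1 → 18 = s.
The longitude characters are unchanged.

GQ22us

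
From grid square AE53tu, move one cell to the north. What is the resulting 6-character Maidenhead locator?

Latitude subsquare u = 20; +1 → 21 = v.
The longitude characters are unchanged.

AE53tv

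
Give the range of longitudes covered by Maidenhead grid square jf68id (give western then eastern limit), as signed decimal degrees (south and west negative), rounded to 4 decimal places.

12.6667, 12.7500

Field J=9, F=5: +9·20° lon, +5·10° lat → SW at lon 0°, lat -40°.
Square 6, 8: +6·2° lon, +8·1° lat → SW at lon 12°, lat -32°.
Subsquare i=8, d=3: +8·0.0833333° lon, +3·0.0416667° lat → SW at lon 12.6667°, lat -31.875°.
Cell spans 0.0833333° lon × 0.0416667° lat.
west 12.6667, east 12.7500.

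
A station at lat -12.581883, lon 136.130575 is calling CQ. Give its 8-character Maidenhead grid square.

PH87bk50

Add 180° to longitude and 90° to latitude: 316.13058, 77.41812.
Field: lon ⌊316.13058/20⌋ = 15 → P; lat ⌊77.41812/10⌋ = 7 → H.
Square: lon ⌊16.13058/2⌋ = 8; lat ⌊7.41812/1⌋ = 7.
Subsquare: lon ⌊0.13058/0.0833333⌋ = 1 → b; lat ⌊0.41812/0.0416667⌋ = 10 → k.
Extended square: lon ⌊0.04724/0.00833333⌋ = 5; lat ⌊0.00145/0.00416667⌋ = 0.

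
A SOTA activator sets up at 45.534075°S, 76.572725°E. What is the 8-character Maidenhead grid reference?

ME84gl81

Add 180° to longitude and 90° to latitude: 256.57272, 44.46592.
Field: lon ⌊256.57272/20⌋ = 12 → M; lat ⌊44.46592/10⌋ = 4 → E.
Square: lon ⌊16.57272/2⌋ = 8; lat ⌊4.46592/1⌋ = 4.
Subsquare: lon ⌊0.57272/0.0833333⌋ = 6 → g; lat ⌊0.46592/0.0416667⌋ = 11 → l.
Extended square: lon ⌊0.07272/0.00833333⌋ = 8; lat ⌊0.00759/0.00416667⌋ = 1.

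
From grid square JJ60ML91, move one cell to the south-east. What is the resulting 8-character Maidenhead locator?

JJ60nl00

Longitude extended square 9; +1 → 10, wraps to 0, carry into subsquare.
Longitude subsquare m = 12; +1 → 13 = n.
Latitude extended square 1; −1 → 0.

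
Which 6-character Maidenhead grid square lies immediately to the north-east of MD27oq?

Longitude subsquare o = 14; +1 → 15 = p.
Latitude subsquare q = 16; +1 → 17 = r.

MD27pr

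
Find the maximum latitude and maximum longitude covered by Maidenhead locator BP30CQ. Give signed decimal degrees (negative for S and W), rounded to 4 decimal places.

60.7083, -153.7500

Field B=1, P=15: +1·20° lon, +15·10° lat → SW at lon -160°, lat 60°.
Square 3, 0: +3·2° lon, +0·1° lat → SW at lon -154°, lat 60°.
Subsquare c=2, q=16: +2·0.0833333° lon, +16·0.0416667° lat → SW at lon -153.833°, lat 60.6667°.
Cell spans 0.0833333° lon × 0.0416667° lat. NE corner is SW corner plus one full cell.
latitude 60.7083, longitude -153.7500.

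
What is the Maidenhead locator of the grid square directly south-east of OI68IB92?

OI68jb01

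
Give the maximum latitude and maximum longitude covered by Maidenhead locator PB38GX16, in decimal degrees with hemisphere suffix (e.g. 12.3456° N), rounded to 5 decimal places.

Field P=15, B=1: +15·20° lon, +1·10° lat → SW at lon 120°, lat -80°.
Square 3, 8: +3·2° lon, +8·1° lat → SW at lon 126°, lat -72°.
Subsquare g=6, x=23: +6·0.0833333° lon, +23·0.0416667° lat → SW at lon 126.5°, lat -71.0417°.
Extended square 1, 6: +1·0.00833333° lon, +6·0.00416667° lat → SW at lon 126.508°, lat -71.0167°.
Cell spans 0.00833333° lon × 0.00416667° lat. NE corner is SW corner plus one full cell.
latitude 71.01250° S, longitude 126.51667° E.

71.01250° S, 126.51667° E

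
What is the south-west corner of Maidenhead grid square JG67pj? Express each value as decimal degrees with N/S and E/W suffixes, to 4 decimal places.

22.6250° S, 13.2500° E

Field J=9, G=6: +9·20° lon, +6·10° lat → SW at lon 0°, lat -30°.
Square 6, 7: +6·2° lon, +7·1° lat → SW at lon 12°, lat -23°.
Subsquare p=15, j=9: +15·0.0833333° lon, +9·0.0416667° lat → SW at lon 13.25°, lat -22.625°.
latitude 22.6250° S, longitude 13.2500° E.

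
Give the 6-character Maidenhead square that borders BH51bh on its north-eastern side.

BH51ci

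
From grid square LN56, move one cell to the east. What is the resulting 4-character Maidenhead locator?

LN66

Longitude square 5; +1 → 6.
The latitude characters are unchanged.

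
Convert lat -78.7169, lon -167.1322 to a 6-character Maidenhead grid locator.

AB61kg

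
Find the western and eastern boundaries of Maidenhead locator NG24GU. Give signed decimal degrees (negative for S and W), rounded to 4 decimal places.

84.5000, 84.5833

Field N=13, G=6: +13·20° lon, +6·10° lat → SW at lon 80°, lat -30°.
Square 2, 4: +2·2° lon, +4·1° lat → SW at lon 84°, lat -26°.
Subsquare g=6, u=20: +6·0.0833333° lon, +20·0.0416667° lat → SW at lon 84.5°, lat -25.1667°.
Cell spans 0.0833333° lon × 0.0416667° lat.
west 84.5000, east 84.5833.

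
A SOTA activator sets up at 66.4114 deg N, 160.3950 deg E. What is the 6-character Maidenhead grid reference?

RP06ej

Shift to the Maidenhead origin (180°W, 90°S): lon 340.3950, lat 156.4114.
Field: 340.3950/20 → 17 → R, 156.4114/10 → 15 → P; chars RP.
Square: 0.3950/2 → 0, 6.4114/1 → 6; chars 06.
Subsquare: 0.3950/0.0833333 → 4 → e, 0.4114/0.0416667 → 9 → j; chars ej.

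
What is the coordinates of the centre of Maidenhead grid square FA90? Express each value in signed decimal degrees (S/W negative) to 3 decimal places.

Field F=5, A=0: +5·20° lon, +0·10° lat → SW at lon -80°, lat -90°.
Square 9, 0: +9·2° lon, +0·1° lat → SW at lon -62°, lat -90°.
Cell spans 2° lon × 1° lat. Centre is SW corner plus half of each.
latitude -89.500, longitude -61.000.

-89.500, -61.000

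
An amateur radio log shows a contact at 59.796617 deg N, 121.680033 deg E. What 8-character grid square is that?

PO09ut11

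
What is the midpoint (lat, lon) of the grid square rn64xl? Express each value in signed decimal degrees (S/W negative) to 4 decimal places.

Field R=17, N=13: +17·20° lon, +13·10° lat → SW at lon 160°, lat 40°.
Square 6, 4: +6·2° lon, +4·1° lat → SW at lon 172°, lat 44°.
Subsquare x=23, l=11: +23·0.0833333° lon, +11·0.0416667° lat → SW at lon 173.917°, lat 44.4583°.
Cell spans 0.0833333° lon × 0.0416667° lat. Centre is SW corner plus half of each.
latitude 44.4792, longitude 173.9583.

44.4792, 173.9583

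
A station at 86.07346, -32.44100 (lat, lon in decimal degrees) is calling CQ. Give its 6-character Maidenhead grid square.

Shift to the Maidenhead origin (180°W, 90°S): lon 147.5590, lat 176.0735.
Field: lon ⌊147.5590/20⌋ = 7 → H; lat ⌊176.0735/10⌋ = 17 → R.
Square: lon ⌊7.5590/2⌋ = 3; lat ⌊6.0735/1⌋ = 6.
Subsquare: lon ⌊1.5590/0.0833333⌋ = 18 → s; lat ⌊0.0735/0.0416667⌋ = 1 → b.

HR36sb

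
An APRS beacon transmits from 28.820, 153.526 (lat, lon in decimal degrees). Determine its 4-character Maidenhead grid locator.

QL68

Offset from 180°W / 90°S: lon 333.53°, lat 118.82°.
Field: lon ⌊333.53/20⌋ = 16 → Q; lat ⌊118.82/10⌋ = 11 → L.
Square: lon ⌊13.53/2⌋ = 6; lat ⌊8.82/1⌋ = 8.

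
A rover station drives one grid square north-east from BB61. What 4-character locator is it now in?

BB72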